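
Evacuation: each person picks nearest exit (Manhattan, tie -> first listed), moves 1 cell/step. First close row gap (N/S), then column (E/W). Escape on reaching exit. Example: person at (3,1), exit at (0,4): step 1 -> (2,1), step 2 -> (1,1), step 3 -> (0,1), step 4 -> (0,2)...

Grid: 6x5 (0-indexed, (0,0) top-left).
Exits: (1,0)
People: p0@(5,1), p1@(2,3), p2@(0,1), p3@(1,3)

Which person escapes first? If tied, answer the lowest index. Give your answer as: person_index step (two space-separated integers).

Step 1: p0:(5,1)->(4,1) | p1:(2,3)->(1,3) | p2:(0,1)->(1,1) | p3:(1,3)->(1,2)
Step 2: p0:(4,1)->(3,1) | p1:(1,3)->(1,2) | p2:(1,1)->(1,0)->EXIT | p3:(1,2)->(1,1)
Step 3: p0:(3,1)->(2,1) | p1:(1,2)->(1,1) | p2:escaped | p3:(1,1)->(1,0)->EXIT
Step 4: p0:(2,1)->(1,1) | p1:(1,1)->(1,0)->EXIT | p2:escaped | p3:escaped
Step 5: p0:(1,1)->(1,0)->EXIT | p1:escaped | p2:escaped | p3:escaped
Exit steps: [5, 4, 2, 3]
First to escape: p2 at step 2

Answer: 2 2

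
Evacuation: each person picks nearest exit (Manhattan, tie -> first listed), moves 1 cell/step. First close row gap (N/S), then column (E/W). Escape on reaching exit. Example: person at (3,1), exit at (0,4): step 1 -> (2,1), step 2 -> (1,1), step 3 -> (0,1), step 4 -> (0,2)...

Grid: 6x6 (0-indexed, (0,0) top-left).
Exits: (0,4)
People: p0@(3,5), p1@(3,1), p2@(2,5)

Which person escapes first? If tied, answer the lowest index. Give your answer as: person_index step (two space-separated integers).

Step 1: p0:(3,5)->(2,5) | p1:(3,1)->(2,1) | p2:(2,5)->(1,5)
Step 2: p0:(2,5)->(1,5) | p1:(2,1)->(1,1) | p2:(1,5)->(0,5)
Step 3: p0:(1,5)->(0,5) | p1:(1,1)->(0,1) | p2:(0,5)->(0,4)->EXIT
Step 4: p0:(0,5)->(0,4)->EXIT | p1:(0,1)->(0,2) | p2:escaped
Step 5: p0:escaped | p1:(0,2)->(0,3) | p2:escaped
Step 6: p0:escaped | p1:(0,3)->(0,4)->EXIT | p2:escaped
Exit steps: [4, 6, 3]
First to escape: p2 at step 3

Answer: 2 3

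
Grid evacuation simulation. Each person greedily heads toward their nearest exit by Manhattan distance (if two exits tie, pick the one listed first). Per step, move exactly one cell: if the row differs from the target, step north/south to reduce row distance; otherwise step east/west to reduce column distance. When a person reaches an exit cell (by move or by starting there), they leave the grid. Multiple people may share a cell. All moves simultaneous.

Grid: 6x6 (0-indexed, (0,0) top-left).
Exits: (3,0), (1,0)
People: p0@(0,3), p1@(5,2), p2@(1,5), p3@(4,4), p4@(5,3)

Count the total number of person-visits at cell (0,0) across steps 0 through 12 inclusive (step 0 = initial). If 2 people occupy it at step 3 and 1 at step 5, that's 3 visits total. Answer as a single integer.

Step 0: p0@(0,3) p1@(5,2) p2@(1,5) p3@(4,4) p4@(5,3) -> at (0,0): 0 [-], cum=0
Step 1: p0@(1,3) p1@(4,2) p2@(1,4) p3@(3,4) p4@(4,3) -> at (0,0): 0 [-], cum=0
Step 2: p0@(1,2) p1@(3,2) p2@(1,3) p3@(3,3) p4@(3,3) -> at (0,0): 0 [-], cum=0
Step 3: p0@(1,1) p1@(3,1) p2@(1,2) p3@(3,2) p4@(3,2) -> at (0,0): 0 [-], cum=0
Step 4: p0@ESC p1@ESC p2@(1,1) p3@(3,1) p4@(3,1) -> at (0,0): 0 [-], cum=0
Step 5: p0@ESC p1@ESC p2@ESC p3@ESC p4@ESC -> at (0,0): 0 [-], cum=0
Total visits = 0

Answer: 0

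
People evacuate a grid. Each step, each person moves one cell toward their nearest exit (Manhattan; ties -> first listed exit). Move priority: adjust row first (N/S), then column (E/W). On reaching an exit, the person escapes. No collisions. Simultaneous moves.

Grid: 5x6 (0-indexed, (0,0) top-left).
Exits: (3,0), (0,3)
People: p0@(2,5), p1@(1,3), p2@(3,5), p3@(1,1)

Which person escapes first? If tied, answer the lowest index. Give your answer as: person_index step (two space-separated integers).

Step 1: p0:(2,5)->(1,5) | p1:(1,3)->(0,3)->EXIT | p2:(3,5)->(3,4) | p3:(1,1)->(2,1)
Step 2: p0:(1,5)->(0,5) | p1:escaped | p2:(3,4)->(3,3) | p3:(2,1)->(3,1)
Step 3: p0:(0,5)->(0,4) | p1:escaped | p2:(3,3)->(3,2) | p3:(3,1)->(3,0)->EXIT
Step 4: p0:(0,4)->(0,3)->EXIT | p1:escaped | p2:(3,2)->(3,1) | p3:escaped
Step 5: p0:escaped | p1:escaped | p2:(3,1)->(3,0)->EXIT | p3:escaped
Exit steps: [4, 1, 5, 3]
First to escape: p1 at step 1

Answer: 1 1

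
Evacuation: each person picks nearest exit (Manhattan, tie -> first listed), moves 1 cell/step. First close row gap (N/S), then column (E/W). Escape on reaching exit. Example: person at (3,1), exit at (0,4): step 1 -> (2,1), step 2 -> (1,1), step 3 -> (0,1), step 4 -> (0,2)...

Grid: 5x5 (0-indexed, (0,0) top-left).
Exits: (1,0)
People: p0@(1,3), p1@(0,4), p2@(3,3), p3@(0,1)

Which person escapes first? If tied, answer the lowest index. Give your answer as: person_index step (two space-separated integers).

Answer: 3 2

Derivation:
Step 1: p0:(1,3)->(1,2) | p1:(0,4)->(1,4) | p2:(3,3)->(2,3) | p3:(0,1)->(1,1)
Step 2: p0:(1,2)->(1,1) | p1:(1,4)->(1,3) | p2:(2,3)->(1,3) | p3:(1,1)->(1,0)->EXIT
Step 3: p0:(1,1)->(1,0)->EXIT | p1:(1,3)->(1,2) | p2:(1,3)->(1,2) | p3:escaped
Step 4: p0:escaped | p1:(1,2)->(1,1) | p2:(1,2)->(1,1) | p3:escaped
Step 5: p0:escaped | p1:(1,1)->(1,0)->EXIT | p2:(1,1)->(1,0)->EXIT | p3:escaped
Exit steps: [3, 5, 5, 2]
First to escape: p3 at step 2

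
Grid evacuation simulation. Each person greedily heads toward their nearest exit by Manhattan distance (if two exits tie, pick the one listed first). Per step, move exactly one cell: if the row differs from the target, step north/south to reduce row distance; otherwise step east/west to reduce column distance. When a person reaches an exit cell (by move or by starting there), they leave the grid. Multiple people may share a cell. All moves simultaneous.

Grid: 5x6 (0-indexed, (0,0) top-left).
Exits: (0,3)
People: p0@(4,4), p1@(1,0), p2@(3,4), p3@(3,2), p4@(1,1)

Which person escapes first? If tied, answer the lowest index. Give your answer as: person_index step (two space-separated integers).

Step 1: p0:(4,4)->(3,4) | p1:(1,0)->(0,0) | p2:(3,4)->(2,4) | p3:(3,2)->(2,2) | p4:(1,1)->(0,1)
Step 2: p0:(3,4)->(2,4) | p1:(0,0)->(0,1) | p2:(2,4)->(1,4) | p3:(2,2)->(1,2) | p4:(0,1)->(0,2)
Step 3: p0:(2,4)->(1,4) | p1:(0,1)->(0,2) | p2:(1,4)->(0,4) | p3:(1,2)->(0,2) | p4:(0,2)->(0,3)->EXIT
Step 4: p0:(1,4)->(0,4) | p1:(0,2)->(0,3)->EXIT | p2:(0,4)->(0,3)->EXIT | p3:(0,2)->(0,3)->EXIT | p4:escaped
Step 5: p0:(0,4)->(0,3)->EXIT | p1:escaped | p2:escaped | p3:escaped | p4:escaped
Exit steps: [5, 4, 4, 4, 3]
First to escape: p4 at step 3

Answer: 4 3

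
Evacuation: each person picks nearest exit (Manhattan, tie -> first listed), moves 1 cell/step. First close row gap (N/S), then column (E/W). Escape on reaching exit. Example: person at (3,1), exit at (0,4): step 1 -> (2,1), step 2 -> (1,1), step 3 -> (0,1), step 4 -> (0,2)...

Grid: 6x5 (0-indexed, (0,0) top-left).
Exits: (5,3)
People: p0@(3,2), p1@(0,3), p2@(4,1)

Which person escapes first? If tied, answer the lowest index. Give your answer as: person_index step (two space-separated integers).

Step 1: p0:(3,2)->(4,2) | p1:(0,3)->(1,3) | p2:(4,1)->(5,1)
Step 2: p0:(4,2)->(5,2) | p1:(1,3)->(2,3) | p2:(5,1)->(5,2)
Step 3: p0:(5,2)->(5,3)->EXIT | p1:(2,3)->(3,3) | p2:(5,2)->(5,3)->EXIT
Step 4: p0:escaped | p1:(3,3)->(4,3) | p2:escaped
Step 5: p0:escaped | p1:(4,3)->(5,3)->EXIT | p2:escaped
Exit steps: [3, 5, 3]
First to escape: p0 at step 3

Answer: 0 3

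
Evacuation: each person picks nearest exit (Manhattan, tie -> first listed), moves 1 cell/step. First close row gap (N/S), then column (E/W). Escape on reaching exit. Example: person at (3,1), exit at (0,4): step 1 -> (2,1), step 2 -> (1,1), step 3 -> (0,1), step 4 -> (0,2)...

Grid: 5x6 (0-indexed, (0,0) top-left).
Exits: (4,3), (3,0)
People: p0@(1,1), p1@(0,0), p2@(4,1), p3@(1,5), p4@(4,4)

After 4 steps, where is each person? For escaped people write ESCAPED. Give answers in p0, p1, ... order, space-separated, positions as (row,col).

Step 1: p0:(1,1)->(2,1) | p1:(0,0)->(1,0) | p2:(4,1)->(4,2) | p3:(1,5)->(2,5) | p4:(4,4)->(4,3)->EXIT
Step 2: p0:(2,1)->(3,1) | p1:(1,0)->(2,0) | p2:(4,2)->(4,3)->EXIT | p3:(2,5)->(3,5) | p4:escaped
Step 3: p0:(3,1)->(3,0)->EXIT | p1:(2,0)->(3,0)->EXIT | p2:escaped | p3:(3,5)->(4,5) | p4:escaped
Step 4: p0:escaped | p1:escaped | p2:escaped | p3:(4,5)->(4,4) | p4:escaped

ESCAPED ESCAPED ESCAPED (4,4) ESCAPED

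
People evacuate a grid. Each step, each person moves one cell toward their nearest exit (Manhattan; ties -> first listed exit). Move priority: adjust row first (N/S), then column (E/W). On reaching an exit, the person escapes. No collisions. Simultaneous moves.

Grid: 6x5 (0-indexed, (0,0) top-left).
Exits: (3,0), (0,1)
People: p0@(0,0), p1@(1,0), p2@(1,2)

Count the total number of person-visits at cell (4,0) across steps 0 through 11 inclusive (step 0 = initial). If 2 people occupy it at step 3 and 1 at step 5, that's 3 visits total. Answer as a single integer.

Answer: 0

Derivation:
Step 0: p0@(0,0) p1@(1,0) p2@(1,2) -> at (4,0): 0 [-], cum=0
Step 1: p0@ESC p1@(2,0) p2@(0,2) -> at (4,0): 0 [-], cum=0
Step 2: p0@ESC p1@ESC p2@ESC -> at (4,0): 0 [-], cum=0
Total visits = 0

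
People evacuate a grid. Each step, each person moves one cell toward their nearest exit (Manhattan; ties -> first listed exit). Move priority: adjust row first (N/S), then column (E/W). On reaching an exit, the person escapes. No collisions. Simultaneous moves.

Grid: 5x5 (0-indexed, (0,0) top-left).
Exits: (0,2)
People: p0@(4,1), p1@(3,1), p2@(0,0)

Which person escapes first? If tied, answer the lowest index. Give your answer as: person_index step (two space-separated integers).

Answer: 2 2

Derivation:
Step 1: p0:(4,1)->(3,1) | p1:(3,1)->(2,1) | p2:(0,0)->(0,1)
Step 2: p0:(3,1)->(2,1) | p1:(2,1)->(1,1) | p2:(0,1)->(0,2)->EXIT
Step 3: p0:(2,1)->(1,1) | p1:(1,1)->(0,1) | p2:escaped
Step 4: p0:(1,1)->(0,1) | p1:(0,1)->(0,2)->EXIT | p2:escaped
Step 5: p0:(0,1)->(0,2)->EXIT | p1:escaped | p2:escaped
Exit steps: [5, 4, 2]
First to escape: p2 at step 2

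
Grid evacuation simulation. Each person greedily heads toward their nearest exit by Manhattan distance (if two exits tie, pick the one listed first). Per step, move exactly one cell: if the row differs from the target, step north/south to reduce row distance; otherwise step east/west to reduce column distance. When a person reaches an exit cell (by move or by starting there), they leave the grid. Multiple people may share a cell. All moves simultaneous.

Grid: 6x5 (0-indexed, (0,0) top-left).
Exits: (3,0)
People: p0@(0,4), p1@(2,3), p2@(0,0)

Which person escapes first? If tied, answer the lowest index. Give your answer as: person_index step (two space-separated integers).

Step 1: p0:(0,4)->(1,4) | p1:(2,3)->(3,3) | p2:(0,0)->(1,0)
Step 2: p0:(1,4)->(2,4) | p1:(3,3)->(3,2) | p2:(1,0)->(2,0)
Step 3: p0:(2,4)->(3,4) | p1:(3,2)->(3,1) | p2:(2,0)->(3,0)->EXIT
Step 4: p0:(3,4)->(3,3) | p1:(3,1)->(3,0)->EXIT | p2:escaped
Step 5: p0:(3,3)->(3,2) | p1:escaped | p2:escaped
Step 6: p0:(3,2)->(3,1) | p1:escaped | p2:escaped
Step 7: p0:(3,1)->(3,0)->EXIT | p1:escaped | p2:escaped
Exit steps: [7, 4, 3]
First to escape: p2 at step 3

Answer: 2 3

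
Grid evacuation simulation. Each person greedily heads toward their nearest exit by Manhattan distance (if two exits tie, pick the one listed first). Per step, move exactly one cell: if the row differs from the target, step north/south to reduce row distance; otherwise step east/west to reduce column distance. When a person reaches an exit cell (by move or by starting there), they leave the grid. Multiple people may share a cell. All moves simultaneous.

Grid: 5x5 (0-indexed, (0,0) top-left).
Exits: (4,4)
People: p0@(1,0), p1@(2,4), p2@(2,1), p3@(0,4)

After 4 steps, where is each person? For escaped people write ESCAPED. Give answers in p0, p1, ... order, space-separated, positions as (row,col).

Step 1: p0:(1,0)->(2,0) | p1:(2,4)->(3,4) | p2:(2,1)->(3,1) | p3:(0,4)->(1,4)
Step 2: p0:(2,0)->(3,0) | p1:(3,4)->(4,4)->EXIT | p2:(3,1)->(4,1) | p3:(1,4)->(2,4)
Step 3: p0:(3,0)->(4,0) | p1:escaped | p2:(4,1)->(4,2) | p3:(2,4)->(3,4)
Step 4: p0:(4,0)->(4,1) | p1:escaped | p2:(4,2)->(4,3) | p3:(3,4)->(4,4)->EXIT

(4,1) ESCAPED (4,3) ESCAPED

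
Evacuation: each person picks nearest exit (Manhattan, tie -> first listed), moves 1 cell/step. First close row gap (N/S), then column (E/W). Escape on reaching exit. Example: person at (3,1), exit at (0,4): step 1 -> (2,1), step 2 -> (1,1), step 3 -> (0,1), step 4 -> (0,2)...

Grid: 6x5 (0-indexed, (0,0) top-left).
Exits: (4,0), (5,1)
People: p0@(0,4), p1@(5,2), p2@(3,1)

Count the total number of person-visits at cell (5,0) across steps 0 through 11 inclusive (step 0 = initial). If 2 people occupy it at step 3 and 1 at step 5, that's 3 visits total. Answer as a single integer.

Step 0: p0@(0,4) p1@(5,2) p2@(3,1) -> at (5,0): 0 [-], cum=0
Step 1: p0@(1,4) p1@ESC p2@(4,1) -> at (5,0): 0 [-], cum=0
Step 2: p0@(2,4) p1@ESC p2@ESC -> at (5,0): 0 [-], cum=0
Step 3: p0@(3,4) p1@ESC p2@ESC -> at (5,0): 0 [-], cum=0
Step 4: p0@(4,4) p1@ESC p2@ESC -> at (5,0): 0 [-], cum=0
Step 5: p0@(4,3) p1@ESC p2@ESC -> at (5,0): 0 [-], cum=0
Step 6: p0@(4,2) p1@ESC p2@ESC -> at (5,0): 0 [-], cum=0
Step 7: p0@(4,1) p1@ESC p2@ESC -> at (5,0): 0 [-], cum=0
Step 8: p0@ESC p1@ESC p2@ESC -> at (5,0): 0 [-], cum=0
Total visits = 0

Answer: 0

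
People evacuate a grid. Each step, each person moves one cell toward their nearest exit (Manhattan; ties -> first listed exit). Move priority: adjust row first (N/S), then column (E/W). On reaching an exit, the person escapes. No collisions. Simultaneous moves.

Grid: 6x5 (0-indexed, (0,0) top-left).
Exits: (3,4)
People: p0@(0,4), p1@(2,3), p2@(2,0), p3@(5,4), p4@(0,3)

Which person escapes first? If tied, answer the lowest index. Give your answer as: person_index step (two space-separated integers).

Answer: 1 2

Derivation:
Step 1: p0:(0,4)->(1,4) | p1:(2,3)->(3,3) | p2:(2,0)->(3,0) | p3:(5,4)->(4,4) | p4:(0,3)->(1,3)
Step 2: p0:(1,4)->(2,4) | p1:(3,3)->(3,4)->EXIT | p2:(3,0)->(3,1) | p3:(4,4)->(3,4)->EXIT | p4:(1,3)->(2,3)
Step 3: p0:(2,4)->(3,4)->EXIT | p1:escaped | p2:(3,1)->(3,2) | p3:escaped | p4:(2,3)->(3,3)
Step 4: p0:escaped | p1:escaped | p2:(3,2)->(3,3) | p3:escaped | p4:(3,3)->(3,4)->EXIT
Step 5: p0:escaped | p1:escaped | p2:(3,3)->(3,4)->EXIT | p3:escaped | p4:escaped
Exit steps: [3, 2, 5, 2, 4]
First to escape: p1 at step 2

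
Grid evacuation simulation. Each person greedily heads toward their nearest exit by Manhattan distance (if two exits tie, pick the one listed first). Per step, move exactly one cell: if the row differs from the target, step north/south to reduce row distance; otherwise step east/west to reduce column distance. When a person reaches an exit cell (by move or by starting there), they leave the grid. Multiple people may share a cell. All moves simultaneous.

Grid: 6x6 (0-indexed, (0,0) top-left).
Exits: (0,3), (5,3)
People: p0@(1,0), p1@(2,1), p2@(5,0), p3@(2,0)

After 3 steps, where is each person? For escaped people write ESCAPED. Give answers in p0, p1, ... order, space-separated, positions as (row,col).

Step 1: p0:(1,0)->(0,0) | p1:(2,1)->(1,1) | p2:(5,0)->(5,1) | p3:(2,0)->(1,0)
Step 2: p0:(0,0)->(0,1) | p1:(1,1)->(0,1) | p2:(5,1)->(5,2) | p3:(1,0)->(0,0)
Step 3: p0:(0,1)->(0,2) | p1:(0,1)->(0,2) | p2:(5,2)->(5,3)->EXIT | p3:(0,0)->(0,1)

(0,2) (0,2) ESCAPED (0,1)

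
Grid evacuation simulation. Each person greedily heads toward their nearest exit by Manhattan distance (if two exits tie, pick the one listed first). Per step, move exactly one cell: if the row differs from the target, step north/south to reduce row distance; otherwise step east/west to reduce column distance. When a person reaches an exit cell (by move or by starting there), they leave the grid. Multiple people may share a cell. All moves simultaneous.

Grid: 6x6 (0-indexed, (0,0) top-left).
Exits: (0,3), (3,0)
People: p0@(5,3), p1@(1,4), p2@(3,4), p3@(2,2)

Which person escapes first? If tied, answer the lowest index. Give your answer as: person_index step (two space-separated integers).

Step 1: p0:(5,3)->(4,3) | p1:(1,4)->(0,4) | p2:(3,4)->(2,4) | p3:(2,2)->(1,2)
Step 2: p0:(4,3)->(3,3) | p1:(0,4)->(0,3)->EXIT | p2:(2,4)->(1,4) | p3:(1,2)->(0,2)
Step 3: p0:(3,3)->(2,3) | p1:escaped | p2:(1,4)->(0,4) | p3:(0,2)->(0,3)->EXIT
Step 4: p0:(2,3)->(1,3) | p1:escaped | p2:(0,4)->(0,3)->EXIT | p3:escaped
Step 5: p0:(1,3)->(0,3)->EXIT | p1:escaped | p2:escaped | p3:escaped
Exit steps: [5, 2, 4, 3]
First to escape: p1 at step 2

Answer: 1 2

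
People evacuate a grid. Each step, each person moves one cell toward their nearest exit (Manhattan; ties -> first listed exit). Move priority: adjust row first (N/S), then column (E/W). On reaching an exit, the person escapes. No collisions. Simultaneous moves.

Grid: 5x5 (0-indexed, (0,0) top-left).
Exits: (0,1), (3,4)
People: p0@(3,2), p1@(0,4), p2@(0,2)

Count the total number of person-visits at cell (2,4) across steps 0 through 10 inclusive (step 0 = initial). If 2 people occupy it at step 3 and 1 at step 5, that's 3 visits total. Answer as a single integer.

Step 0: p0@(3,2) p1@(0,4) p2@(0,2) -> at (2,4): 0 [-], cum=0
Step 1: p0@(3,3) p1@(0,3) p2@ESC -> at (2,4): 0 [-], cum=0
Step 2: p0@ESC p1@(0,2) p2@ESC -> at (2,4): 0 [-], cum=0
Step 3: p0@ESC p1@ESC p2@ESC -> at (2,4): 0 [-], cum=0
Total visits = 0

Answer: 0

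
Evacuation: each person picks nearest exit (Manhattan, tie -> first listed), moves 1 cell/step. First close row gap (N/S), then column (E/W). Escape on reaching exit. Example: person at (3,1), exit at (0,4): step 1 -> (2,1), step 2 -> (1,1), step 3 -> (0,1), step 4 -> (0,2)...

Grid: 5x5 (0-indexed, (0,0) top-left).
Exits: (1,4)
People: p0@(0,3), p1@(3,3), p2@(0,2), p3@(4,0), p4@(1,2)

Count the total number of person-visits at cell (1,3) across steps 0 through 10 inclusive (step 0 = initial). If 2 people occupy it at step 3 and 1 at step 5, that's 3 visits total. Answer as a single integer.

Answer: 5

Derivation:
Step 0: p0@(0,3) p1@(3,3) p2@(0,2) p3@(4,0) p4@(1,2) -> at (1,3): 0 [-], cum=0
Step 1: p0@(1,3) p1@(2,3) p2@(1,2) p3@(3,0) p4@(1,3) -> at (1,3): 2 [p0,p4], cum=2
Step 2: p0@ESC p1@(1,3) p2@(1,3) p3@(2,0) p4@ESC -> at (1,3): 2 [p1,p2], cum=4
Step 3: p0@ESC p1@ESC p2@ESC p3@(1,0) p4@ESC -> at (1,3): 0 [-], cum=4
Step 4: p0@ESC p1@ESC p2@ESC p3@(1,1) p4@ESC -> at (1,3): 0 [-], cum=4
Step 5: p0@ESC p1@ESC p2@ESC p3@(1,2) p4@ESC -> at (1,3): 0 [-], cum=4
Step 6: p0@ESC p1@ESC p2@ESC p3@(1,3) p4@ESC -> at (1,3): 1 [p3], cum=5
Step 7: p0@ESC p1@ESC p2@ESC p3@ESC p4@ESC -> at (1,3): 0 [-], cum=5
Total visits = 5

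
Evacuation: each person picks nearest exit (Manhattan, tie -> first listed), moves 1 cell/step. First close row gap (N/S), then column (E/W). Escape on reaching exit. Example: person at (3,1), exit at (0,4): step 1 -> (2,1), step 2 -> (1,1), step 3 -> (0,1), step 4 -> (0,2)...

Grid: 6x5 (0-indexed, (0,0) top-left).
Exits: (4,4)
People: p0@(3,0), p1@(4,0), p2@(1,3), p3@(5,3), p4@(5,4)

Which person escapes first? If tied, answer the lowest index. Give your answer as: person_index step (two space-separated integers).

Answer: 4 1

Derivation:
Step 1: p0:(3,0)->(4,0) | p1:(4,0)->(4,1) | p2:(1,3)->(2,3) | p3:(5,3)->(4,3) | p4:(5,4)->(4,4)->EXIT
Step 2: p0:(4,0)->(4,1) | p1:(4,1)->(4,2) | p2:(2,3)->(3,3) | p3:(4,3)->(4,4)->EXIT | p4:escaped
Step 3: p0:(4,1)->(4,2) | p1:(4,2)->(4,3) | p2:(3,3)->(4,3) | p3:escaped | p4:escaped
Step 4: p0:(4,2)->(4,3) | p1:(4,3)->(4,4)->EXIT | p2:(4,3)->(4,4)->EXIT | p3:escaped | p4:escaped
Step 5: p0:(4,3)->(4,4)->EXIT | p1:escaped | p2:escaped | p3:escaped | p4:escaped
Exit steps: [5, 4, 4, 2, 1]
First to escape: p4 at step 1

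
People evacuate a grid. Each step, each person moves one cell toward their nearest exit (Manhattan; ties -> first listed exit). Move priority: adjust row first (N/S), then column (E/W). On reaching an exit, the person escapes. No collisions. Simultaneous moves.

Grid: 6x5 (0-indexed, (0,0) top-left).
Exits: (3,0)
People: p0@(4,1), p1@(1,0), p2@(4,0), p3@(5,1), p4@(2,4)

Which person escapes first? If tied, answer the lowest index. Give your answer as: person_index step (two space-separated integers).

Answer: 2 1

Derivation:
Step 1: p0:(4,1)->(3,1) | p1:(1,0)->(2,0) | p2:(4,0)->(3,0)->EXIT | p3:(5,1)->(4,1) | p4:(2,4)->(3,4)
Step 2: p0:(3,1)->(3,0)->EXIT | p1:(2,0)->(3,0)->EXIT | p2:escaped | p3:(4,1)->(3,1) | p4:(3,4)->(3,3)
Step 3: p0:escaped | p1:escaped | p2:escaped | p3:(3,1)->(3,0)->EXIT | p4:(3,3)->(3,2)
Step 4: p0:escaped | p1:escaped | p2:escaped | p3:escaped | p4:(3,2)->(3,1)
Step 5: p0:escaped | p1:escaped | p2:escaped | p3:escaped | p4:(3,1)->(3,0)->EXIT
Exit steps: [2, 2, 1, 3, 5]
First to escape: p2 at step 1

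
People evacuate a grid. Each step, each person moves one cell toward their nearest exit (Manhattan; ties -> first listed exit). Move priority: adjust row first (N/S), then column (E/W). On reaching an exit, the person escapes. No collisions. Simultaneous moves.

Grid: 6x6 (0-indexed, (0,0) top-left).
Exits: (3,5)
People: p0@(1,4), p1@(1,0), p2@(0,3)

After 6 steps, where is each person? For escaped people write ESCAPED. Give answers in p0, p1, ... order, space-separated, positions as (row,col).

Step 1: p0:(1,4)->(2,4) | p1:(1,0)->(2,0) | p2:(0,3)->(1,3)
Step 2: p0:(2,4)->(3,4) | p1:(2,0)->(3,0) | p2:(1,3)->(2,3)
Step 3: p0:(3,4)->(3,5)->EXIT | p1:(3,0)->(3,1) | p2:(2,3)->(3,3)
Step 4: p0:escaped | p1:(3,1)->(3,2) | p2:(3,3)->(3,4)
Step 5: p0:escaped | p1:(3,2)->(3,3) | p2:(3,4)->(3,5)->EXIT
Step 6: p0:escaped | p1:(3,3)->(3,4) | p2:escaped

ESCAPED (3,4) ESCAPED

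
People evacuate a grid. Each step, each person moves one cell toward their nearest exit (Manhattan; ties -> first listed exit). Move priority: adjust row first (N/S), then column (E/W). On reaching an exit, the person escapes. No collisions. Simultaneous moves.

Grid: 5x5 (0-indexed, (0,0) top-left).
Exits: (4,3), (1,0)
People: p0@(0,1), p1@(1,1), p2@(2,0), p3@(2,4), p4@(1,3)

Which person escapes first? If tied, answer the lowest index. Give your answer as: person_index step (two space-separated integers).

Answer: 1 1

Derivation:
Step 1: p0:(0,1)->(1,1) | p1:(1,1)->(1,0)->EXIT | p2:(2,0)->(1,0)->EXIT | p3:(2,4)->(3,4) | p4:(1,3)->(2,3)
Step 2: p0:(1,1)->(1,0)->EXIT | p1:escaped | p2:escaped | p3:(3,4)->(4,4) | p4:(2,3)->(3,3)
Step 3: p0:escaped | p1:escaped | p2:escaped | p3:(4,4)->(4,3)->EXIT | p4:(3,3)->(4,3)->EXIT
Exit steps: [2, 1, 1, 3, 3]
First to escape: p1 at step 1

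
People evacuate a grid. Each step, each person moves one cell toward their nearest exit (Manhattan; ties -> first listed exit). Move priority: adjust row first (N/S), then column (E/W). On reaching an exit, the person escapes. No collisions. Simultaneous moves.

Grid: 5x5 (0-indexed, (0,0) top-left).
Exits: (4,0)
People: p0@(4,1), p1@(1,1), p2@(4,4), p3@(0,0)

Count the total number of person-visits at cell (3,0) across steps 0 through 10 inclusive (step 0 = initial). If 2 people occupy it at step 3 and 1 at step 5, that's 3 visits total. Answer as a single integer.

Answer: 1

Derivation:
Step 0: p0@(4,1) p1@(1,1) p2@(4,4) p3@(0,0) -> at (3,0): 0 [-], cum=0
Step 1: p0@ESC p1@(2,1) p2@(4,3) p3@(1,0) -> at (3,0): 0 [-], cum=0
Step 2: p0@ESC p1@(3,1) p2@(4,2) p3@(2,0) -> at (3,0): 0 [-], cum=0
Step 3: p0@ESC p1@(4,1) p2@(4,1) p3@(3,0) -> at (3,0): 1 [p3], cum=1
Step 4: p0@ESC p1@ESC p2@ESC p3@ESC -> at (3,0): 0 [-], cum=1
Total visits = 1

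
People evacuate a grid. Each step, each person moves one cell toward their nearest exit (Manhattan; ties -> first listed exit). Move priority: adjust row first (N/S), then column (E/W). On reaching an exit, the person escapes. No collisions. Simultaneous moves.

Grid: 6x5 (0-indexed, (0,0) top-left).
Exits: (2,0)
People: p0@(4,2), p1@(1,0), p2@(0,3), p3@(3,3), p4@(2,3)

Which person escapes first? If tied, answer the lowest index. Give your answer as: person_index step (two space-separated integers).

Step 1: p0:(4,2)->(3,2) | p1:(1,0)->(2,0)->EXIT | p2:(0,3)->(1,3) | p3:(3,3)->(2,3) | p4:(2,3)->(2,2)
Step 2: p0:(3,2)->(2,2) | p1:escaped | p2:(1,3)->(2,3) | p3:(2,3)->(2,2) | p4:(2,2)->(2,1)
Step 3: p0:(2,2)->(2,1) | p1:escaped | p2:(2,3)->(2,2) | p3:(2,2)->(2,1) | p4:(2,1)->(2,0)->EXIT
Step 4: p0:(2,1)->(2,0)->EXIT | p1:escaped | p2:(2,2)->(2,1) | p3:(2,1)->(2,0)->EXIT | p4:escaped
Step 5: p0:escaped | p1:escaped | p2:(2,1)->(2,0)->EXIT | p3:escaped | p4:escaped
Exit steps: [4, 1, 5, 4, 3]
First to escape: p1 at step 1

Answer: 1 1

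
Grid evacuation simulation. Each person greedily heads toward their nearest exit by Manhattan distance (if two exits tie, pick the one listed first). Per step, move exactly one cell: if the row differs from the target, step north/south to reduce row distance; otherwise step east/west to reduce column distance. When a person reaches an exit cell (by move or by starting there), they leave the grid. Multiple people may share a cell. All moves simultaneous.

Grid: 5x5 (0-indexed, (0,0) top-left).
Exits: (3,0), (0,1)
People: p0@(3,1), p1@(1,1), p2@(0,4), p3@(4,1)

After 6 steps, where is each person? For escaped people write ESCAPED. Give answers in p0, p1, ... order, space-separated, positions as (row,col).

Step 1: p0:(3,1)->(3,0)->EXIT | p1:(1,1)->(0,1)->EXIT | p2:(0,4)->(0,3) | p3:(4,1)->(3,1)
Step 2: p0:escaped | p1:escaped | p2:(0,3)->(0,2) | p3:(3,1)->(3,0)->EXIT
Step 3: p0:escaped | p1:escaped | p2:(0,2)->(0,1)->EXIT | p3:escaped

ESCAPED ESCAPED ESCAPED ESCAPED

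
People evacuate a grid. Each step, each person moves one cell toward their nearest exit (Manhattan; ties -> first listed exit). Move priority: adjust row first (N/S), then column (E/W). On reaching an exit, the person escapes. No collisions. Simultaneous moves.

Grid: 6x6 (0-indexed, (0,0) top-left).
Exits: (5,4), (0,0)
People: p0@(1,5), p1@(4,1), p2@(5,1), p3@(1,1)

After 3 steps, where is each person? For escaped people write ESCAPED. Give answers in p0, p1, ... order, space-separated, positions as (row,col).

Step 1: p0:(1,5)->(2,5) | p1:(4,1)->(5,1) | p2:(5,1)->(5,2) | p3:(1,1)->(0,1)
Step 2: p0:(2,5)->(3,5) | p1:(5,1)->(5,2) | p2:(5,2)->(5,3) | p3:(0,1)->(0,0)->EXIT
Step 3: p0:(3,5)->(4,5) | p1:(5,2)->(5,3) | p2:(5,3)->(5,4)->EXIT | p3:escaped

(4,5) (5,3) ESCAPED ESCAPED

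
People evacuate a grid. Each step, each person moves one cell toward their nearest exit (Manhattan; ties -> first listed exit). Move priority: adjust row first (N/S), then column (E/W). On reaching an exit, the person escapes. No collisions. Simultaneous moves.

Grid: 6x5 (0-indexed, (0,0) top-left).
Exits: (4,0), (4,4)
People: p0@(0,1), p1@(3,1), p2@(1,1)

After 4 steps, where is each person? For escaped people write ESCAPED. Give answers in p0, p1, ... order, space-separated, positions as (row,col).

Step 1: p0:(0,1)->(1,1) | p1:(3,1)->(4,1) | p2:(1,1)->(2,1)
Step 2: p0:(1,1)->(2,1) | p1:(4,1)->(4,0)->EXIT | p2:(2,1)->(3,1)
Step 3: p0:(2,1)->(3,1) | p1:escaped | p2:(3,1)->(4,1)
Step 4: p0:(3,1)->(4,1) | p1:escaped | p2:(4,1)->(4,0)->EXIT

(4,1) ESCAPED ESCAPED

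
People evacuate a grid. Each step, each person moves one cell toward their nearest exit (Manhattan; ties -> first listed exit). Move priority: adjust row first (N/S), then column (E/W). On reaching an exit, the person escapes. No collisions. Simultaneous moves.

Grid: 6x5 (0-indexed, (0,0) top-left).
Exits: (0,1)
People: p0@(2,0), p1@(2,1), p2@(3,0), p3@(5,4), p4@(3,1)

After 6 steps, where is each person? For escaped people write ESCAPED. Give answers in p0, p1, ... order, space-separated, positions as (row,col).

Step 1: p0:(2,0)->(1,0) | p1:(2,1)->(1,1) | p2:(3,0)->(2,0) | p3:(5,4)->(4,4) | p4:(3,1)->(2,1)
Step 2: p0:(1,0)->(0,0) | p1:(1,1)->(0,1)->EXIT | p2:(2,0)->(1,0) | p3:(4,4)->(3,4) | p4:(2,1)->(1,1)
Step 3: p0:(0,0)->(0,1)->EXIT | p1:escaped | p2:(1,0)->(0,0) | p3:(3,4)->(2,4) | p4:(1,1)->(0,1)->EXIT
Step 4: p0:escaped | p1:escaped | p2:(0,0)->(0,1)->EXIT | p3:(2,4)->(1,4) | p4:escaped
Step 5: p0:escaped | p1:escaped | p2:escaped | p3:(1,4)->(0,4) | p4:escaped
Step 6: p0:escaped | p1:escaped | p2:escaped | p3:(0,4)->(0,3) | p4:escaped

ESCAPED ESCAPED ESCAPED (0,3) ESCAPED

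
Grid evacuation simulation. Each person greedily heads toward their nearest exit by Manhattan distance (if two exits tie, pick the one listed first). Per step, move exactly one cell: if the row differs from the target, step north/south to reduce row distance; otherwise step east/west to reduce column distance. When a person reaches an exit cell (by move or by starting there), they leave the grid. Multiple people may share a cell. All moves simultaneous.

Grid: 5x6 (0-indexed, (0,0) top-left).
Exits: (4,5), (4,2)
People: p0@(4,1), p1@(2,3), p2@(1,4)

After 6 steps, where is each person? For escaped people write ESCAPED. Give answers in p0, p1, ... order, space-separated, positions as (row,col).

Step 1: p0:(4,1)->(4,2)->EXIT | p1:(2,3)->(3,3) | p2:(1,4)->(2,4)
Step 2: p0:escaped | p1:(3,3)->(4,3) | p2:(2,4)->(3,4)
Step 3: p0:escaped | p1:(4,3)->(4,2)->EXIT | p2:(3,4)->(4,4)
Step 4: p0:escaped | p1:escaped | p2:(4,4)->(4,5)->EXIT

ESCAPED ESCAPED ESCAPED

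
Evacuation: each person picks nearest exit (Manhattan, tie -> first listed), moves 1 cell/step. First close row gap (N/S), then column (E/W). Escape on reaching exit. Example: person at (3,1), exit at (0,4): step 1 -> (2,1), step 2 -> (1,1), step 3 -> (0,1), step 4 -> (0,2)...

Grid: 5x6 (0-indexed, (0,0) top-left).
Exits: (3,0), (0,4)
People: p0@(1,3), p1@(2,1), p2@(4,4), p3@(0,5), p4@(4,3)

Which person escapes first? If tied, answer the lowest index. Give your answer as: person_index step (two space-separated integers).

Step 1: p0:(1,3)->(0,3) | p1:(2,1)->(3,1) | p2:(4,4)->(3,4) | p3:(0,5)->(0,4)->EXIT | p4:(4,3)->(3,3)
Step 2: p0:(0,3)->(0,4)->EXIT | p1:(3,1)->(3,0)->EXIT | p2:(3,4)->(2,4) | p3:escaped | p4:(3,3)->(3,2)
Step 3: p0:escaped | p1:escaped | p2:(2,4)->(1,4) | p3:escaped | p4:(3,2)->(3,1)
Step 4: p0:escaped | p1:escaped | p2:(1,4)->(0,4)->EXIT | p3:escaped | p4:(3,1)->(3,0)->EXIT
Exit steps: [2, 2, 4, 1, 4]
First to escape: p3 at step 1

Answer: 3 1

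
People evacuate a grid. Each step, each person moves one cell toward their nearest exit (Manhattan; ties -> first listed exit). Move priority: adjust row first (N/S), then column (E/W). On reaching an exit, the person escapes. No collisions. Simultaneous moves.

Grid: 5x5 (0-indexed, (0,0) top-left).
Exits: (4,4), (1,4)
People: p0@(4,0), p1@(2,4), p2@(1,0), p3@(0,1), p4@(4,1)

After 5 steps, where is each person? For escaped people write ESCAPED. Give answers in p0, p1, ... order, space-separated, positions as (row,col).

Step 1: p0:(4,0)->(4,1) | p1:(2,4)->(1,4)->EXIT | p2:(1,0)->(1,1) | p3:(0,1)->(1,1) | p4:(4,1)->(4,2)
Step 2: p0:(4,1)->(4,2) | p1:escaped | p2:(1,1)->(1,2) | p3:(1,1)->(1,2) | p4:(4,2)->(4,3)
Step 3: p0:(4,2)->(4,3) | p1:escaped | p2:(1,2)->(1,3) | p3:(1,2)->(1,3) | p4:(4,3)->(4,4)->EXIT
Step 4: p0:(4,3)->(4,4)->EXIT | p1:escaped | p2:(1,3)->(1,4)->EXIT | p3:(1,3)->(1,4)->EXIT | p4:escaped

ESCAPED ESCAPED ESCAPED ESCAPED ESCAPED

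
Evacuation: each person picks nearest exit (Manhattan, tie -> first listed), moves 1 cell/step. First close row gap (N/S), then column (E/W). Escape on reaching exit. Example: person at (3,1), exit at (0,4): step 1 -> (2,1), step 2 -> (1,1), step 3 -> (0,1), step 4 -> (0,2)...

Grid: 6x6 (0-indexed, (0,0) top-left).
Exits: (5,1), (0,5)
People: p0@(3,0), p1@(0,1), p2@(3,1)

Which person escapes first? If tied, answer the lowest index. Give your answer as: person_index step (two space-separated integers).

Step 1: p0:(3,0)->(4,0) | p1:(0,1)->(0,2) | p2:(3,1)->(4,1)
Step 2: p0:(4,0)->(5,0) | p1:(0,2)->(0,3) | p2:(4,1)->(5,1)->EXIT
Step 3: p0:(5,0)->(5,1)->EXIT | p1:(0,3)->(0,4) | p2:escaped
Step 4: p0:escaped | p1:(0,4)->(0,5)->EXIT | p2:escaped
Exit steps: [3, 4, 2]
First to escape: p2 at step 2

Answer: 2 2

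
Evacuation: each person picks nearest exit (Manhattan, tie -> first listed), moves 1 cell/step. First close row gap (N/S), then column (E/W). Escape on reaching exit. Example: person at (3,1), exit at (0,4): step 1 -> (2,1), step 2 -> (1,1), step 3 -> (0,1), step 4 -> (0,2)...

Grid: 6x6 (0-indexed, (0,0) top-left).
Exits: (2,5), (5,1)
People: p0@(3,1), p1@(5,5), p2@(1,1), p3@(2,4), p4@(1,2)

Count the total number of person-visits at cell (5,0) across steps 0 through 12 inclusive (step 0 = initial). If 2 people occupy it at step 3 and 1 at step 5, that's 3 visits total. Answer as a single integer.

Answer: 0

Derivation:
Step 0: p0@(3,1) p1@(5,5) p2@(1,1) p3@(2,4) p4@(1,2) -> at (5,0): 0 [-], cum=0
Step 1: p0@(4,1) p1@(4,5) p2@(2,1) p3@ESC p4@(2,2) -> at (5,0): 0 [-], cum=0
Step 2: p0@ESC p1@(3,5) p2@(3,1) p3@ESC p4@(2,3) -> at (5,0): 0 [-], cum=0
Step 3: p0@ESC p1@ESC p2@(4,1) p3@ESC p4@(2,4) -> at (5,0): 0 [-], cum=0
Step 4: p0@ESC p1@ESC p2@ESC p3@ESC p4@ESC -> at (5,0): 0 [-], cum=0
Total visits = 0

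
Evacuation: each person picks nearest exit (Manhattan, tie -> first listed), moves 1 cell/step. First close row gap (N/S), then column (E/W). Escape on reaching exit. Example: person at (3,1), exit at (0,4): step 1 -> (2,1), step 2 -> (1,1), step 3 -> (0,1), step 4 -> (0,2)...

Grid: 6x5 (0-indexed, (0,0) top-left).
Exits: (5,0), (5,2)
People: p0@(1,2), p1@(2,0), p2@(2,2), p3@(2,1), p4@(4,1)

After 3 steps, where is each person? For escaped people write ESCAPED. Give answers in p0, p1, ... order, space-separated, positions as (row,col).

Step 1: p0:(1,2)->(2,2) | p1:(2,0)->(3,0) | p2:(2,2)->(3,2) | p3:(2,1)->(3,1) | p4:(4,1)->(5,1)
Step 2: p0:(2,2)->(3,2) | p1:(3,0)->(4,0) | p2:(3,2)->(4,2) | p3:(3,1)->(4,1) | p4:(5,1)->(5,0)->EXIT
Step 3: p0:(3,2)->(4,2) | p1:(4,0)->(5,0)->EXIT | p2:(4,2)->(5,2)->EXIT | p3:(4,1)->(5,1) | p4:escaped

(4,2) ESCAPED ESCAPED (5,1) ESCAPED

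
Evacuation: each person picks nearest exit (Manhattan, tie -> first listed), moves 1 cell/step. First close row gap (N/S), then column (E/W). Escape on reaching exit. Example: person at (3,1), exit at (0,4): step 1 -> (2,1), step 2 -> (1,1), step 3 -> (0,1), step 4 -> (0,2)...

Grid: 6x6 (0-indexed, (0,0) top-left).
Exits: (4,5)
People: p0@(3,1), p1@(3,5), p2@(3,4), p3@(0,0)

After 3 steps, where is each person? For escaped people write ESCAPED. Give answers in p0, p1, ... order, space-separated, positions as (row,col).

Step 1: p0:(3,1)->(4,1) | p1:(3,5)->(4,5)->EXIT | p2:(3,4)->(4,4) | p3:(0,0)->(1,0)
Step 2: p0:(4,1)->(4,2) | p1:escaped | p2:(4,4)->(4,5)->EXIT | p3:(1,0)->(2,0)
Step 3: p0:(4,2)->(4,3) | p1:escaped | p2:escaped | p3:(2,0)->(3,0)

(4,3) ESCAPED ESCAPED (3,0)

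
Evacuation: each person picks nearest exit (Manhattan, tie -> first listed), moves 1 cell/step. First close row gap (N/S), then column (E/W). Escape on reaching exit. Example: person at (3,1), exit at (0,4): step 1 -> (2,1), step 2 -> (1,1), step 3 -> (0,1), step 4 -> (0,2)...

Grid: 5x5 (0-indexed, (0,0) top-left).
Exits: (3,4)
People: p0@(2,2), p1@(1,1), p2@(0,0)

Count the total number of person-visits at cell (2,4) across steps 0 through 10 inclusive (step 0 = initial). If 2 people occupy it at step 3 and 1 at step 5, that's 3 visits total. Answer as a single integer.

Answer: 0

Derivation:
Step 0: p0@(2,2) p1@(1,1) p2@(0,0) -> at (2,4): 0 [-], cum=0
Step 1: p0@(3,2) p1@(2,1) p2@(1,0) -> at (2,4): 0 [-], cum=0
Step 2: p0@(3,3) p1@(3,1) p2@(2,0) -> at (2,4): 0 [-], cum=0
Step 3: p0@ESC p1@(3,2) p2@(3,0) -> at (2,4): 0 [-], cum=0
Step 4: p0@ESC p1@(3,3) p2@(3,1) -> at (2,4): 0 [-], cum=0
Step 5: p0@ESC p1@ESC p2@(3,2) -> at (2,4): 0 [-], cum=0
Step 6: p0@ESC p1@ESC p2@(3,3) -> at (2,4): 0 [-], cum=0
Step 7: p0@ESC p1@ESC p2@ESC -> at (2,4): 0 [-], cum=0
Total visits = 0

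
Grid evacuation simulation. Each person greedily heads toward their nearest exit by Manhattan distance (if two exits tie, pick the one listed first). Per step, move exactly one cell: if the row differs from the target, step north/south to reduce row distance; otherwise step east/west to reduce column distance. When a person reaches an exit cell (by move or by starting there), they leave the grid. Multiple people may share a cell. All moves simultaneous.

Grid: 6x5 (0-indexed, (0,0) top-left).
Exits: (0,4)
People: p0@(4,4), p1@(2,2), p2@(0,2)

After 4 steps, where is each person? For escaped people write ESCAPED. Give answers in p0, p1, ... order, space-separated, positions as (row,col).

Step 1: p0:(4,4)->(3,4) | p1:(2,2)->(1,2) | p2:(0,2)->(0,3)
Step 2: p0:(3,4)->(2,4) | p1:(1,2)->(0,2) | p2:(0,3)->(0,4)->EXIT
Step 3: p0:(2,4)->(1,4) | p1:(0,2)->(0,3) | p2:escaped
Step 4: p0:(1,4)->(0,4)->EXIT | p1:(0,3)->(0,4)->EXIT | p2:escaped

ESCAPED ESCAPED ESCAPED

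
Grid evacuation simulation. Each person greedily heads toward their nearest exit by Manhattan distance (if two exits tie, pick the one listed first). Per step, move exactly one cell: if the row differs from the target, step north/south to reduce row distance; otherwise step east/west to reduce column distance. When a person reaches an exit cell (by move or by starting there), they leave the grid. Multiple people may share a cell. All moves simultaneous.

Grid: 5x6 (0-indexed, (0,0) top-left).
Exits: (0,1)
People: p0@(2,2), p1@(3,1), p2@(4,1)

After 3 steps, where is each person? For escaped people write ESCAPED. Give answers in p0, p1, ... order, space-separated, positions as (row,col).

Step 1: p0:(2,2)->(1,2) | p1:(3,1)->(2,1) | p2:(4,1)->(3,1)
Step 2: p0:(1,2)->(0,2) | p1:(2,1)->(1,1) | p2:(3,1)->(2,1)
Step 3: p0:(0,2)->(0,1)->EXIT | p1:(1,1)->(0,1)->EXIT | p2:(2,1)->(1,1)

ESCAPED ESCAPED (1,1)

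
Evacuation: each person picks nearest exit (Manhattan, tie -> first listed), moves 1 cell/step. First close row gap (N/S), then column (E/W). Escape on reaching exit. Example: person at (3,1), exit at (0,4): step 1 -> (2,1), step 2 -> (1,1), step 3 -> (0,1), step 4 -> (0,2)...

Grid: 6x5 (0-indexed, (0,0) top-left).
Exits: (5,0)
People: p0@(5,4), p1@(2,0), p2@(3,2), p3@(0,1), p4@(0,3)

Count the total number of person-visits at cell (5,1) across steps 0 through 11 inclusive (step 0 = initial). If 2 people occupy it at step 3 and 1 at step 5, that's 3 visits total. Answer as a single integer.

Step 0: p0@(5,4) p1@(2,0) p2@(3,2) p3@(0,1) p4@(0,3) -> at (5,1): 0 [-], cum=0
Step 1: p0@(5,3) p1@(3,0) p2@(4,2) p3@(1,1) p4@(1,3) -> at (5,1): 0 [-], cum=0
Step 2: p0@(5,2) p1@(4,0) p2@(5,2) p3@(2,1) p4@(2,3) -> at (5,1): 0 [-], cum=0
Step 3: p0@(5,1) p1@ESC p2@(5,1) p3@(3,1) p4@(3,3) -> at (5,1): 2 [p0,p2], cum=2
Step 4: p0@ESC p1@ESC p2@ESC p3@(4,1) p4@(4,3) -> at (5,1): 0 [-], cum=2
Step 5: p0@ESC p1@ESC p2@ESC p3@(5,1) p4@(5,3) -> at (5,1): 1 [p3], cum=3
Step 6: p0@ESC p1@ESC p2@ESC p3@ESC p4@(5,2) -> at (5,1): 0 [-], cum=3
Step 7: p0@ESC p1@ESC p2@ESC p3@ESC p4@(5,1) -> at (5,1): 1 [p4], cum=4
Step 8: p0@ESC p1@ESC p2@ESC p3@ESC p4@ESC -> at (5,1): 0 [-], cum=4
Total visits = 4

Answer: 4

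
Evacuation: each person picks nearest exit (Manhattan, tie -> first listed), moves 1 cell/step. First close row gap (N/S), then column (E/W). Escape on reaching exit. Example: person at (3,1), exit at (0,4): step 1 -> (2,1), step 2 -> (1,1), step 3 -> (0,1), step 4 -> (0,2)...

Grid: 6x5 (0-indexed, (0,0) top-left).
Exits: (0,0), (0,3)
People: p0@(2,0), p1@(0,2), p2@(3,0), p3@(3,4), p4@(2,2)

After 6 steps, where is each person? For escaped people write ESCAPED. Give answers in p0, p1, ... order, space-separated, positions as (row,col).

Step 1: p0:(2,0)->(1,0) | p1:(0,2)->(0,3)->EXIT | p2:(3,0)->(2,0) | p3:(3,4)->(2,4) | p4:(2,2)->(1,2)
Step 2: p0:(1,0)->(0,0)->EXIT | p1:escaped | p2:(2,0)->(1,0) | p3:(2,4)->(1,4) | p4:(1,2)->(0,2)
Step 3: p0:escaped | p1:escaped | p2:(1,0)->(0,0)->EXIT | p3:(1,4)->(0,4) | p4:(0,2)->(0,3)->EXIT
Step 4: p0:escaped | p1:escaped | p2:escaped | p3:(0,4)->(0,3)->EXIT | p4:escaped

ESCAPED ESCAPED ESCAPED ESCAPED ESCAPED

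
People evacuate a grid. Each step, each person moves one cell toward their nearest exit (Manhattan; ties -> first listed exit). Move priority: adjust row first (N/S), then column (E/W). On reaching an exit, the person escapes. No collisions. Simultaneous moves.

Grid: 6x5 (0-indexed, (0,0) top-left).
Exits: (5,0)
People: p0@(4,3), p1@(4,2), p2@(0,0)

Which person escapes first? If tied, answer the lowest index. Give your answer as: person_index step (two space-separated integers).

Answer: 1 3

Derivation:
Step 1: p0:(4,3)->(5,3) | p1:(4,2)->(5,2) | p2:(0,0)->(1,0)
Step 2: p0:(5,3)->(5,2) | p1:(5,2)->(5,1) | p2:(1,0)->(2,0)
Step 3: p0:(5,2)->(5,1) | p1:(5,1)->(5,0)->EXIT | p2:(2,0)->(3,0)
Step 4: p0:(5,1)->(5,0)->EXIT | p1:escaped | p2:(3,0)->(4,0)
Step 5: p0:escaped | p1:escaped | p2:(4,0)->(5,0)->EXIT
Exit steps: [4, 3, 5]
First to escape: p1 at step 3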